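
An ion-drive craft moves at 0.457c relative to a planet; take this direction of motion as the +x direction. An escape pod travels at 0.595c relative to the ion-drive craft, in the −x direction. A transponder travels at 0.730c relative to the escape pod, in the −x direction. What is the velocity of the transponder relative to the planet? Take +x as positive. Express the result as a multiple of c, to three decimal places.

Apply u = (u' + v)/(1 + u'v/c²) successively, working outward toward the planet.
Start: velocity of the ion-drive craft relative to the planet = 0.4570c.
Compose with the escape pod (u' = -0.595 in the ion-drive craft frame): u_1 = (-0.595 + 0.457) / (1 + (-0.595)·0.457) = -0.1380/0.7281 = -0.1895.
Compose with the transponder (u' = -0.730 in the escape pod frame): u_2 = (-0.730 + (-0.190)) / (1 + (-0.730)·(-0.190)) = -0.9195/1.1384 = -0.8078.

-0.808c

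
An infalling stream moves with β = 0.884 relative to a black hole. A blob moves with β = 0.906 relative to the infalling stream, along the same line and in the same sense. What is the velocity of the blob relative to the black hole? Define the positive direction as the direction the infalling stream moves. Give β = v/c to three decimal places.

With v = 0.884 and u' = 0.906 (in units of c),
u = (u' + v)/(1 + u'v/c²):
u = (0.906 + 0.884) / (1 + 0.906·0.884) = 1.7900/1.8009 = 0.9939
(Galilean addition would give +1.790c, exceeding c.)

β = 0.994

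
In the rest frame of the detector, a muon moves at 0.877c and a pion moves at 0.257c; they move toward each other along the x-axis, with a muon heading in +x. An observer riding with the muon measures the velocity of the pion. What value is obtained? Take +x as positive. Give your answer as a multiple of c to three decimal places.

β_A = 0.877, β_B = -0.257.
Transform to A's frame with the inverse velocity-addition law: u' = (u − v)/(1 − uv/c²), taking u = β_B and v = β_A.
u' = (-0.257 − 0.877) / (1 − (0.877)(-0.257)) = -1.1340/1.2254 = -0.9254.

-0.925c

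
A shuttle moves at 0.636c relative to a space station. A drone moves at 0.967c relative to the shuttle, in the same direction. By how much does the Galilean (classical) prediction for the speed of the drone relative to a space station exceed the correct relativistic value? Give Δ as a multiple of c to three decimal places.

Galilean: u_cl = 0.967 + 0.636 = 1.6030.
Relativistic: u_rel = (0.967 + 0.636) / (1 + 0.967·0.636) = 1.6030/1.6150 = 0.9926.
Δ = 1.6030 − 0.9926 = 0.6104.
(The classical prediction exceeds c; the relativistic result does not.)

Δ = 0.610c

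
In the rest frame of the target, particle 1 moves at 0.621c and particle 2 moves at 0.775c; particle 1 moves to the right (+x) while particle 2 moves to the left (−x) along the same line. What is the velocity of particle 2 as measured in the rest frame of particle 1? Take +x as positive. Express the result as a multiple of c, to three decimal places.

β_A = 0.621, β_B = -0.775.
Transform to A's frame with the inverse velocity-addition law: u' = (u − v)/(1 − uv/c²), taking u = β_B and v = β_A.
u' = (-0.775 − 0.621) / (1 − (0.621)(-0.775)) = -1.3960/1.4813 = -0.9424.

-0.942c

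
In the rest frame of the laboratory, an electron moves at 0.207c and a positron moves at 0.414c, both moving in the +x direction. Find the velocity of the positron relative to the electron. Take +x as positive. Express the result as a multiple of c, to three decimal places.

+0.226c

β_A = 0.207, β_B = 0.414.
Transform to A's frame with the inverse velocity-addition law: u' = (u − v)/(1 − uv/c²), taking u = β_B and v = β_A.
u' = (0.414 − 0.207) / (1 − (0.207)(0.414)) = 0.2070/0.9143 = 0.2264.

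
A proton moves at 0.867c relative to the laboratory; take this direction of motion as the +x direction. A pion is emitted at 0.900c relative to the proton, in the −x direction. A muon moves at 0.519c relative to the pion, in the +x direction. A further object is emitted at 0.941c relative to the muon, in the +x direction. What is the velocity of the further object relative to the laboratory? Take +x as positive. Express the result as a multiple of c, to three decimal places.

Apply u = (u' + v)/(1 + u'v/c²) successively, working outward toward the laboratory.
Start: velocity of the proton relative to the laboratory = 0.8670c.
Compose with the pion (u' = -0.900 in the proton frame): u_1 = (-0.900 + 0.867) / (1 + (-0.900)·0.867) = -0.0330/0.2197 = -0.1502.
Compose with the muon (u' = 0.519 in the pion frame): u_2 = (0.519 + (-0.150)) / (1 + 0.519·(-0.150)) = 0.3688/0.9220 = 0.4000.
Compose with the further object (u' = 0.941 in the muon frame): u_3 = (0.941 + 0.400) / (1 + 0.941·0.400) = 1.3410/1.3764 = 0.9743.

+0.974c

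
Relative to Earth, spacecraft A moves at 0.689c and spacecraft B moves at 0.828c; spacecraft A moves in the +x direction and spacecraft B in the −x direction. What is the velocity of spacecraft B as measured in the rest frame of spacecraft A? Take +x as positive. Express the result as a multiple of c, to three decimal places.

β_A = 0.689, β_B = -0.828.
Transform to A's frame with the inverse velocity-addition law: u' = (u − v)/(1 − uv/c²), taking u = β_B and v = β_A.
u' = (-0.828 − 0.689) / (1 − (0.689)(-0.828)) = -1.5170/1.5705 = -0.9659.

-0.966c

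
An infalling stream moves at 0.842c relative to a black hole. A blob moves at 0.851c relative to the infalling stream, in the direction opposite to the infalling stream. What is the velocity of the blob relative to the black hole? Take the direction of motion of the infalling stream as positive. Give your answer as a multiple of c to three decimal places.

-0.032c

With v = 0.842 and u' = -0.851 (in units of c),
u = (u' + v)/(1 + u'v/c²):
u = (-0.851 + 0.842) / (1 + (-0.851)·0.842) = -0.0090/0.2835 = -0.0318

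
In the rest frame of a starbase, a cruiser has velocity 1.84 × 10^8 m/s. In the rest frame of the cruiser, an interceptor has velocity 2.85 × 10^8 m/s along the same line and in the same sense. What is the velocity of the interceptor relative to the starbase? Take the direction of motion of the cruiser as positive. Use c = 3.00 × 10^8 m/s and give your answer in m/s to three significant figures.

2.96 × 10^8 m/s

In units of c (dividing by 3.00 × 10^8 m/s): v = 0.613, u' = 0.950.
u = (u' + v)/(1 + u'v/c²):
u = (0.950 + 0.613) / (1 + 0.950·0.613) = 1.5633/1.5827 = 0.9878
Converting back: u = 0.9878 × 3.00 × 10^8 m/s.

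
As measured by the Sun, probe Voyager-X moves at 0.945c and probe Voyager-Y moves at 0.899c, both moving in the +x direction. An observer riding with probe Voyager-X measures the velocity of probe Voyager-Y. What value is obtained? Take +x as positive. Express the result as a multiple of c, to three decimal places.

-0.306c

β_A = 0.945, β_B = 0.899.
Transform to A's frame with the inverse velocity-addition law: u' = (u − v)/(1 − uv/c²), taking u = β_B and v = β_A.
u' = (0.899 − 0.945) / (1 − (0.945)(0.899)) = -0.0460/0.1504 = -0.3058.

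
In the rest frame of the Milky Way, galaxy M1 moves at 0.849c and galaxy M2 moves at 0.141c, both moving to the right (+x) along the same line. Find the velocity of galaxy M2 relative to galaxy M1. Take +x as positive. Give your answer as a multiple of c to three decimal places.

-0.804c

β_A = 0.849, β_B = 0.141.
Transform to A's frame with the inverse velocity-addition law: u' = (u − v)/(1 − uv/c²), taking u = β_B and v = β_A.
u' = (0.141 − 0.849) / (1 − (0.849)(0.141)) = -0.7080/0.8803 = -0.8043.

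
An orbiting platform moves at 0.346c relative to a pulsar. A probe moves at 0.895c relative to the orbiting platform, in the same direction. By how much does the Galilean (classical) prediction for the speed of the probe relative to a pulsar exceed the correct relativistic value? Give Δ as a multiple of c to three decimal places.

Galilean: u_cl = 0.895 + 0.346 = 1.2410.
Relativistic: u_rel = (0.895 + 0.346) / (1 + 0.895·0.346) = 1.2410/1.3097 = 0.9476.
Δ = 1.2410 − 0.9476 = 0.2934.
(The classical prediction exceeds c; the relativistic result does not.)

Δ = 0.293c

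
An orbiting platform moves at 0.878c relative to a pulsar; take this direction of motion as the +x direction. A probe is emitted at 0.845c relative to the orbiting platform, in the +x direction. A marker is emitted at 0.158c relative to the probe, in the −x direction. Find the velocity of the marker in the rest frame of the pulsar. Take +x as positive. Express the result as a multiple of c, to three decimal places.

+0.985c

Apply u = (u' + v)/(1 + u'v/c²) successively, working outward toward the pulsar.
Start: velocity of the orbiting platform relative to the pulsar = 0.8780c.
Compose with the probe (u' = 0.845 in the orbiting platform frame): u_1 = (0.845 + 0.878) / (1 + 0.845·0.878) = 1.7230/1.7419 = 0.9891.
Compose with the marker (u' = -0.158 in the probe frame): u_2 = (-0.158 + 0.989) / (1 + (-0.158)·0.989) = 0.8311/0.8437 = 0.9851.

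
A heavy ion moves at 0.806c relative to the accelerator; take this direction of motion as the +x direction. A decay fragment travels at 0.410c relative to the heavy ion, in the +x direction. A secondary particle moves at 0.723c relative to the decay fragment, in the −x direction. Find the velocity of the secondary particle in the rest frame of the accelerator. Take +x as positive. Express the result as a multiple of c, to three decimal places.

+0.563c

Apply u = (u' + v)/(1 + u'v/c²) successively, working outward toward the accelerator.
Start: velocity of the heavy ion relative to the accelerator = 0.8060c.
Compose with the decay fragment (u' = 0.410 in the heavy ion frame): u_1 = (0.410 + 0.806) / (1 + 0.410·0.806) = 1.2160/1.3305 = 0.9140.
Compose with the secondary particle (u' = -0.723 in the decay fragment frame): u_2 = (-0.723 + 0.914) / (1 + (-0.723)·0.914) = 0.1910/0.3392 = 0.5630.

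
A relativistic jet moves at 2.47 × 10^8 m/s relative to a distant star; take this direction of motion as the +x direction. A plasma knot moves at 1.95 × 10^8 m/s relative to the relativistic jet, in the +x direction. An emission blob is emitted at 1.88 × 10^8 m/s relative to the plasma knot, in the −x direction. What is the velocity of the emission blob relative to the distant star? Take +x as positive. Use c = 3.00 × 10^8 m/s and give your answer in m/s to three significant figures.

Apply u = (u' + v)/(1 + u'v/c²) successively, working outward toward the distant star.
(Dividing each given speed by c = 3.00 × 10^8 m/s to work in units of c.)
Start: velocity of the relativistic jet relative to the distant star = 0.8233c.
Compose with the plasma knot (u' = 0.650 in the relativistic jet frame): u_1 = (0.650 + 0.823) / (1 + 0.650·0.823) = 1.4733/1.5352 = 0.9597.
Compose with the emission blob (u' = -0.627 in the plasma knot frame): u_2 = (-0.627 + 0.960) / (1 + (-0.627)·0.960) = 0.3331/0.3986 = 0.8356.
So u = 0.8356 × 3.00 × 10^8 m/s.

+2.51 × 10^8 m/s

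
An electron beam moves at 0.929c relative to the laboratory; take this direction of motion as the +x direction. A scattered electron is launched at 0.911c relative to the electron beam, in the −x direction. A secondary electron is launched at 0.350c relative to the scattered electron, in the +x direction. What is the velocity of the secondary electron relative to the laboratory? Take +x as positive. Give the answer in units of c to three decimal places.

+0.449c

Apply u = (u' + v)/(1 + u'v/c²) successively, working outward toward the laboratory.
Start: velocity of the electron beam relative to the laboratory = 0.9290c.
Compose with the scattered electron (u' = -0.911 in the electron beam frame): u_1 = (-0.911 + 0.929) / (1 + (-0.911)·0.929) = 0.0180/0.1537 = 0.1171.
Compose with the secondary electron (u' = 0.350 in the scattered electron frame): u_2 = (0.350 + 0.117) / (1 + 0.350·0.117) = 0.4671/1.0410 = 0.4487.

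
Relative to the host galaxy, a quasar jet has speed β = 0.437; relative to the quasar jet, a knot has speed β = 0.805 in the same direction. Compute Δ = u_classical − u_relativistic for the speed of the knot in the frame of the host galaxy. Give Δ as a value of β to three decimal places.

Δ = 0.323

Galilean: u_cl = 0.805 + 0.437 = 1.2420.
Relativistic: u_rel = (0.805 + 0.437) / (1 + 0.805·0.437) = 1.2420/1.3518 = 0.9188.
Δ = 1.2420 − 0.9188 = 0.3232.
(The classical prediction exceeds c; the relativistic result does not.)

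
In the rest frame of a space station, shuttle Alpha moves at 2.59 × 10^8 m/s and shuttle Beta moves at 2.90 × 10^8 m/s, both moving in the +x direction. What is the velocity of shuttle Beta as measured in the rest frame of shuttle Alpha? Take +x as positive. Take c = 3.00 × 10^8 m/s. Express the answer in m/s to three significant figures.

+1.87 × 10^8 m/s

β_A = 0.863, β_B = 0.967 (dividing each by c = 3.00 × 10^8 m/s).
Transform to A's frame with the inverse velocity-addition law: u' = (u − v)/(1 − uv/c²), taking u = β_B and v = β_A.
u' = (0.967 − 0.863) / (1 − (0.863)(0.967)) = 0.1033/0.1654 = 0.6246.
u' = 0.6246 × 3.00 × 10^8 m/s.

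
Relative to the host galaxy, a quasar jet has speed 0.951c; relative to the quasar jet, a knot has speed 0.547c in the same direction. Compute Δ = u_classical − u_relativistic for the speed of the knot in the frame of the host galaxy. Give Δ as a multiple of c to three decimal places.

Galilean: u_cl = 0.547 + 0.951 = 1.4980.
Relativistic: u_rel = (0.547 + 0.951) / (1 + 0.547·0.951) = 1.4980/1.5202 = 0.9854.
Δ = 1.4980 − 0.9854 = 0.5126.
(The classical prediction exceeds c; the relativistic result does not.)

Δ = 0.513c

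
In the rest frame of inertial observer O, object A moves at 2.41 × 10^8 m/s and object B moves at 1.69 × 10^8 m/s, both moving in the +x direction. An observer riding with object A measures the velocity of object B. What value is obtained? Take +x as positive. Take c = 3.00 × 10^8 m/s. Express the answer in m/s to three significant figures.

β_A = 0.803, β_B = 0.563 (dividing each by c = 3.00 × 10^8 m/s).
Transform to A's frame with the inverse velocity-addition law: u' = (u − v)/(1 − uv/c²), taking u = β_B and v = β_A.
u' = (0.563 − 0.803) / (1 − (0.803)(0.563)) = -0.2400/0.5475 = -0.4384.
u' = -0.4384 × 3.00 × 10^8 m/s.

-1.32 × 10^8 m/s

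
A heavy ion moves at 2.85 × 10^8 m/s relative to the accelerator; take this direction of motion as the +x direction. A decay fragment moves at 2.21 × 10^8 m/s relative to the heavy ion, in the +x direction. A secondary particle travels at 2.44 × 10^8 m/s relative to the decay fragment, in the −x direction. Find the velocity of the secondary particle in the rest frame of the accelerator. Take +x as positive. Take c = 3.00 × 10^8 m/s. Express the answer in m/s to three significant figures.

+2.78 × 10^8 m/s

Apply u = (u' + v)/(1 + u'v/c²) successively, working outward toward the accelerator.
(Dividing each given speed by c = 3.00 × 10^8 m/s to work in units of c.)
Start: velocity of the heavy ion relative to the accelerator = 0.9500c.
Compose with the decay fragment (u' = 0.737 in the heavy ion frame): u_1 = (0.737 + 0.950) / (1 + 0.737·0.950) = 1.6867/1.6998 = 0.9923.
Compose with the secondary particle (u' = -0.813 in the decay fragment frame): u_2 = (-0.813 + 0.992) / (1 + (-0.813)·0.992) = 0.1789/0.1930 = 0.9272.
So u = 0.9272 × 3.00 × 10^8 m/s.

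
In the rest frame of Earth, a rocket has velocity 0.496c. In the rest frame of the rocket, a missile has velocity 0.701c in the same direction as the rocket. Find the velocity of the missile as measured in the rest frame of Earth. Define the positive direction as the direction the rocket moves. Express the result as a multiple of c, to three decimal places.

0.888c

With v = 0.496 and u' = 0.701 (in units of c),
u = (u' + v)/(1 + u'v/c²):
u = (0.701 + 0.496) / (1 + 0.701·0.496) = 1.1970/1.3477 = 0.8882
(Galilean addition would give +1.197c, exceeding c.)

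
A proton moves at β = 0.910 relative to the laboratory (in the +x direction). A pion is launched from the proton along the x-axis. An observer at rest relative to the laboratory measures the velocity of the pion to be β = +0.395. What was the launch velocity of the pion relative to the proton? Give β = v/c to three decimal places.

Invert the composition law: u' = (u − v)/(1 − uv/c²).
u' = (0.395 − 0.910) / (1 − (0.395)(0.910)) = -0.5150/0.6405 = -0.8040.

β = -0.804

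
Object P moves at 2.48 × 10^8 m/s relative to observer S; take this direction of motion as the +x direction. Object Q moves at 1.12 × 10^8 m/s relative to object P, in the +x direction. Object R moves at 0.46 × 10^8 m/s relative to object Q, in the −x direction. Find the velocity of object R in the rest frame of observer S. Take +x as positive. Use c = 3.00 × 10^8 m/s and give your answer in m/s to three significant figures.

Apply u = (u' + v)/(1 + u'v/c²) successively, working outward toward observer S.
(Dividing each given speed by c = 3.00 × 10^8 m/s to work in units of c.)
Start: velocity of object P relative to observer S = 0.8267c.
Compose with object Q (u' = 0.373 in object P frame): u_1 = (0.373 + 0.827) / (1 + 0.373·0.827) = 1.2000/1.3086 = 0.9170.
Compose with object R (u' = -0.153 in object Q frame): u_2 = (-0.153 + 0.917) / (1 + (-0.153)·0.917) = 0.7637/0.8594 = 0.8886.
So u = 0.8886 × 3.00 × 10^8 m/s.

+2.67 × 10^8 m/s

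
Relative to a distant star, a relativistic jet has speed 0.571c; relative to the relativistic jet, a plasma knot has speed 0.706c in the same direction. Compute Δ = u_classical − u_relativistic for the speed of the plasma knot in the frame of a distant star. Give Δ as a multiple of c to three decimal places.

Δ = 0.367c

Galilean: u_cl = 0.706 + 0.571 = 1.2770.
Relativistic: u_rel = (0.706 + 0.571) / (1 + 0.706·0.571) = 1.2770/1.4031 = 0.9101.
Δ = 1.2770 − 0.9101 = 0.3669.
(The classical prediction exceeds c; the relativistic result does not.)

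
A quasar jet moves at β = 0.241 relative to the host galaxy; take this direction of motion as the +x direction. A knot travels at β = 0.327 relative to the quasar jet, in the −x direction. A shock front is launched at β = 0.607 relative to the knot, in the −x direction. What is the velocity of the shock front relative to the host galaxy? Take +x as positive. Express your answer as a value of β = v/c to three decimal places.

β = -0.663

Apply u = (u' + v)/(1 + u'v/c²) successively, working outward toward the host galaxy.
Start: velocity of the quasar jet relative to the host galaxy = 0.2410c.
Compose with the knot (u' = -0.327 in the quasar jet frame): u_1 = (-0.327 + 0.241) / (1 + (-0.327)·0.241) = -0.0860/0.9212 = -0.0934.
Compose with the shock front (u' = -0.607 in the knot frame): u_2 = (-0.607 + (-0.093)) / (1 + (-0.607)·(-0.093)) = -0.7004/1.0567 = -0.6628.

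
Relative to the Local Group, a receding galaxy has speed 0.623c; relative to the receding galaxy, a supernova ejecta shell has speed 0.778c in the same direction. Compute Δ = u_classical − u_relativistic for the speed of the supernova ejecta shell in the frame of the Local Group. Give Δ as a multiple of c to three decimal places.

Δ = 0.457c

Galilean: u_cl = 0.778 + 0.623 = 1.4010.
Relativistic: u_rel = (0.778 + 0.623) / (1 + 0.778·0.623) = 1.4010/1.4847 = 0.9436.
Δ = 1.4010 − 0.9436 = 0.4574.
(The classical prediction exceeds c; the relativistic result does not.)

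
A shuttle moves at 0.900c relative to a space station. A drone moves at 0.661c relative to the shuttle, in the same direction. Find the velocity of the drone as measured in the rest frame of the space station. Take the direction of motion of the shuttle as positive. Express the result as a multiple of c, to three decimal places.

With v = 0.900 and u' = 0.661 (in units of c),
u = (u' + v)/(1 + u'v/c²):
u = (0.661 + 0.900) / (1 + 0.661·0.900) = 1.5610/1.5949 = 0.9787
(Galilean addition would give +1.561c, exceeding c.)

0.979c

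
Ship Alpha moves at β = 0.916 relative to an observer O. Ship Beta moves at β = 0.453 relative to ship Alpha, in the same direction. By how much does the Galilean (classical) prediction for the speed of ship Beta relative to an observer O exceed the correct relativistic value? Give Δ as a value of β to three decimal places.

Δ = 0.401

Galilean: u_cl = 0.453 + 0.916 = 1.3690.
Relativistic: u_rel = (0.453 + 0.916) / (1 + 0.453·0.916) = 1.3690/1.4149 = 0.9675.
Δ = 1.3690 − 0.9675 = 0.4015.
(The classical prediction exceeds c; the relativistic result does not.)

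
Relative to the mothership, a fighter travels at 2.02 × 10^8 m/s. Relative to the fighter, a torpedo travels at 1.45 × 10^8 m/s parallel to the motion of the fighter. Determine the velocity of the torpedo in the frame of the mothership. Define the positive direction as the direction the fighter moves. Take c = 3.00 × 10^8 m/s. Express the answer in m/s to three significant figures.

2.62 × 10^8 m/s

In units of c (dividing by 3.00 × 10^8 m/s): v = 0.673, u' = 0.483.
u = (u' + v)/(1 + u'v/c²):
u = (0.483 + 0.673) / (1 + 0.483·0.673) = 1.1567/1.3254 = 0.8727
(Galilean addition would give +1.157c, exceeding c.)
Converting back: u = 0.8727 × 3.00 × 10^8 m/s.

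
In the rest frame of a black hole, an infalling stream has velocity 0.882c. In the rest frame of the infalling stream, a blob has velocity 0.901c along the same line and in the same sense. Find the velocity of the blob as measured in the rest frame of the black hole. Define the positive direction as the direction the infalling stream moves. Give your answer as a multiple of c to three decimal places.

With v = 0.882 and u' = 0.901 (in units of c),
u = (u' + v)/(1 + u'v/c²):
u = (0.901 + 0.882) / (1 + 0.901·0.882) = 1.7830/1.7947 = 0.9935

0.993c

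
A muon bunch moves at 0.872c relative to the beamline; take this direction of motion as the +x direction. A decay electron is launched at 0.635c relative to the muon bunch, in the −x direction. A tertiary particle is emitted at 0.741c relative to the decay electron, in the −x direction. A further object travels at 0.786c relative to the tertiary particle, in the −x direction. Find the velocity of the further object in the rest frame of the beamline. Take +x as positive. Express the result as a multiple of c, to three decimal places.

-0.890c

Apply u = (u' + v)/(1 + u'v/c²) successively, working outward toward the beamline.
Start: velocity of the muon bunch relative to the beamline = 0.8720c.
Compose with the decay electron (u' = -0.635 in the muon bunch frame): u_1 = (-0.635 + 0.872) / (1 + (-0.635)·0.872) = 0.2370/0.4463 = 0.5311.
Compose with the tertiary particle (u' = -0.741 in the decay electron frame): u_2 = (-0.741 + 0.531) / (1 + (-0.741)·0.531) = -0.2099/0.6065 = -0.3462.
Compose with the further object (u' = -0.786 in the tertiary particle frame): u_3 = (-0.786 + (-0.346)) / (1 + (-0.786)·(-0.346)) = -1.1322/1.2721 = -0.8900.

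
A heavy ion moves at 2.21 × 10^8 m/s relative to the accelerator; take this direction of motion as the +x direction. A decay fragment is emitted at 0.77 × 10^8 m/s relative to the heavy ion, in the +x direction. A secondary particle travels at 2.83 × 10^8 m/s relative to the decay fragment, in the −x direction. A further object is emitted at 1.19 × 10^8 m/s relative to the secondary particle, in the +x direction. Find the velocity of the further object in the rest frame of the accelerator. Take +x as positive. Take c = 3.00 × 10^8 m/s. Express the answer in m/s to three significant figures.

Apply u = (u' + v)/(1 + u'v/c²) successively, working outward toward the accelerator.
(Dividing each given speed by c = 3.00 × 10^8 m/s to work in units of c.)
Start: velocity of the heavy ion relative to the accelerator = 0.7367c.
Compose with the decay fragment (u' = 0.257 in the heavy ion frame): u_1 = (0.257 + 0.737) / (1 + 0.257·0.737) = 0.9933/1.1891 = 0.8354.
Compose with the secondary particle (u' = -0.943 in the decay fragment frame): u_2 = (-0.943 + 0.835) / (1 + (-0.943)·0.835) = -0.1080/0.2120 = -0.5093.
Compose with the further object (u' = 0.397 in the secondary particle frame): u_3 = (0.397 + (-0.509)) / (1 + 0.397·(-0.509)) = -0.1126/0.7980 = -0.1412.
So u = -0.1412 × 3.00 × 10^8 m/s.

-4.23 × 10^7 m/s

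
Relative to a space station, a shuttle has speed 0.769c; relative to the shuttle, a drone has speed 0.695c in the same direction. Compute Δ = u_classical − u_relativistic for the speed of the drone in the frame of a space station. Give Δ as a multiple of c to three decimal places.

Δ = 0.510c

Galilean: u_cl = 0.695 + 0.769 = 1.4640.
Relativistic: u_rel = (0.695 + 0.769) / (1 + 0.695·0.769) = 1.4640/1.5345 = 0.9541.
Δ = 1.4640 − 0.9541 = 0.5099.
(The classical prediction exceeds c; the relativistic result does not.)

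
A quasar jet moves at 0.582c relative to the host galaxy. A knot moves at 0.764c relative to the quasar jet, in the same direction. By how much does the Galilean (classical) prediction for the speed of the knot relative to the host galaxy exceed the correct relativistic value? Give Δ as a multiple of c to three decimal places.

Δ = 0.414c

Galilean: u_cl = 0.764 + 0.582 = 1.3460.
Relativistic: u_rel = (0.764 + 0.582) / (1 + 0.764·0.582) = 1.3460/1.4446 = 0.9317.
Δ = 1.3460 − 0.9317 = 0.4143.
(The classical prediction exceeds c; the relativistic result does not.)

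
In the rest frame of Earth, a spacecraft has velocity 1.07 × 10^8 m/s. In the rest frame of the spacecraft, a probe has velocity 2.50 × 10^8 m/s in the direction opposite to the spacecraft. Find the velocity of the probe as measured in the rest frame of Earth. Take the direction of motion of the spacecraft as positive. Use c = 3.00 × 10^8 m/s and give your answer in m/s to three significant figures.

In units of c (dividing by 3.00 × 10^8 m/s): v = 0.357, u' = -0.833.
u = (u' + v)/(1 + u'v/c²):
u = (-0.833 + 0.357) / (1 + (-0.833)·0.357) = -0.4767/0.7028 = -0.6783
Converting back: u = -0.6783 × 3.00 × 10^8 m/s.

-2.03 × 10^8 m/s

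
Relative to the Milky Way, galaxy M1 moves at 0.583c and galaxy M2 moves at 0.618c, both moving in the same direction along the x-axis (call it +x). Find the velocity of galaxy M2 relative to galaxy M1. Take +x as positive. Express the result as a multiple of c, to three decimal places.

β_A = 0.583, β_B = 0.618.
Transform to A's frame with the inverse velocity-addition law: u' = (u − v)/(1 − uv/c²), taking u = β_B and v = β_A.
u' = (0.618 − 0.583) / (1 − (0.583)(0.618)) = 0.0350/0.6397 = 0.0547.

+0.055c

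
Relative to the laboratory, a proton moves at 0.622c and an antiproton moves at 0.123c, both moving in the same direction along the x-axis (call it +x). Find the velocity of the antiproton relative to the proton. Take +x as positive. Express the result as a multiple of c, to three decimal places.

-0.540c

β_A = 0.622, β_B = 0.123.
Transform to A's frame with the inverse velocity-addition law: u' = (u − v)/(1 − uv/c²), taking u = β_B and v = β_A.
u' = (0.123 − 0.622) / (1 − (0.622)(0.123)) = -0.4990/0.9235 = -0.5403.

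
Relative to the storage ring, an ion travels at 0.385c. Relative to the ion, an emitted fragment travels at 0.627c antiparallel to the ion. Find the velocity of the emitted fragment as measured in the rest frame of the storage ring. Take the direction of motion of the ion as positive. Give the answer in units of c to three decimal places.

-0.319c

With v = 0.385 and u' = -0.627 (in units of c),
u = (u' + v)/(1 + u'v/c²):
u = (-0.627 + 0.385) / (1 + (-0.627)·0.385) = -0.2420/0.7586 = -0.3190
(Galilean addition would give -0.242c.)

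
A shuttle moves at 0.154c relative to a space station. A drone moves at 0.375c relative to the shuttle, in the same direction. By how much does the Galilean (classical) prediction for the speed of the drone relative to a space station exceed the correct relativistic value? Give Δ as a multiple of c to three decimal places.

Galilean: u_cl = 0.375 + 0.154 = 0.5290.
Relativistic: u_rel = (0.375 + 0.154) / (1 + 0.375·0.154) = 0.5290/1.0577 = 0.5001.
Δ = 0.5290 − 0.5001 = 0.0289.

Δ = 0.029c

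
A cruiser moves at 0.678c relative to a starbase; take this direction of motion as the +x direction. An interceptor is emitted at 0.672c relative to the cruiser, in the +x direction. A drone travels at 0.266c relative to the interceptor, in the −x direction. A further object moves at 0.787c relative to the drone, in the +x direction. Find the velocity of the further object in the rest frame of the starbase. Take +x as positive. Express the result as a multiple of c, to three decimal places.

Apply u = (u' + v)/(1 + u'v/c²) successively, working outward toward the starbase.
Start: velocity of the cruiser relative to the starbase = 0.6780c.
Compose with the interceptor (u' = 0.672 in the cruiser frame): u_1 = (0.672 + 0.678) / (1 + 0.672·0.678) = 1.3500/1.4556 = 0.9274.
Compose with the drone (u' = -0.266 in the interceptor frame): u_2 = (-0.266 + 0.927) / (1 + (-0.266)·0.927) = 0.6614/0.7533 = 0.8781.
Compose with the further object (u' = 0.787 in the drone frame): u_3 = (0.787 + 0.878) / (1 + 0.787·0.878) = 1.6651/1.6910 = 0.9846.

+0.985c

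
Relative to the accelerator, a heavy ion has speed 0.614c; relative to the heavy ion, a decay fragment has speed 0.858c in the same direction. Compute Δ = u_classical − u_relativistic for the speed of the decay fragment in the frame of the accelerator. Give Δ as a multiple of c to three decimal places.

Δ = 0.508c

Galilean: u_cl = 0.858 + 0.614 = 1.4720.
Relativistic: u_rel = (0.858 + 0.614) / (1 + 0.858·0.614) = 1.4720/1.5268 = 0.9641.
Δ = 1.4720 − 0.9641 = 0.5079.
(The classical prediction exceeds c; the relativistic result does not.)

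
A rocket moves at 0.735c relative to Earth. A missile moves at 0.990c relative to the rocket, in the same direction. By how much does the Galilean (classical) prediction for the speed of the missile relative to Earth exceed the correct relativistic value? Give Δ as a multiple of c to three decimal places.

Galilean: u_cl = 0.990 + 0.735 = 1.7250.
Relativistic: u_rel = (0.990 + 0.735) / (1 + 0.990·0.735) = 1.7250/1.7276 = 0.9985.
Δ = 1.7250 − 0.9985 = 0.7265.
(The classical prediction exceeds c; the relativistic result does not.)

Δ = 0.727c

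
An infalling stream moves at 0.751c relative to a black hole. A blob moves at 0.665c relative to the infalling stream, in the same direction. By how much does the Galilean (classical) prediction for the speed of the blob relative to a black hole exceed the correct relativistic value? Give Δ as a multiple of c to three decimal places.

Galilean: u_cl = 0.665 + 0.751 = 1.4160.
Relativistic: u_rel = (0.665 + 0.751) / (1 + 0.665·0.751) = 1.4160/1.4994 = 0.9444.
Δ = 1.4160 − 0.9444 = 0.4716.
(The classical prediction exceeds c; the relativistic result does not.)

Δ = 0.472c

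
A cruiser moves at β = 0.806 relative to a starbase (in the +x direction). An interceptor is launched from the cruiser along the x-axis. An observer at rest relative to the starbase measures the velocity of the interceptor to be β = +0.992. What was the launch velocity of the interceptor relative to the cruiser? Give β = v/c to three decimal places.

Invert the composition law: u' = (u − v)/(1 − uv/c²).
u' = (0.992 − 0.806) / (1 − (0.992)(0.806)) = 0.1860/0.2004 = 0.9279.

β = +0.928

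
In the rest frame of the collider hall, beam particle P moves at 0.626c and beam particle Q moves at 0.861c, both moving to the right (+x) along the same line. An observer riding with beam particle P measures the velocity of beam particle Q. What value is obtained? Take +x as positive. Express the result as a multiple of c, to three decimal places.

+0.510c

β_A = 0.626, β_B = 0.861.
Transform to A's frame with the inverse velocity-addition law: u' = (u − v)/(1 − uv/c²), taking u = β_B and v = β_A.
u' = (0.861 − 0.626) / (1 − (0.626)(0.861)) = 0.2350/0.4610 = 0.5097.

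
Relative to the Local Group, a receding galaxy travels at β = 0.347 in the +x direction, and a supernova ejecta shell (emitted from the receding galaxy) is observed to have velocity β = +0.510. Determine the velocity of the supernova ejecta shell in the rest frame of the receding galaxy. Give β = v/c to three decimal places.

Invert the composition law: u' = (u − v)/(1 − uv/c²).
u' = (0.510 − 0.347) / (1 − (0.510)(0.347)) = 0.1630/0.8230 = 0.1980.

β = +0.198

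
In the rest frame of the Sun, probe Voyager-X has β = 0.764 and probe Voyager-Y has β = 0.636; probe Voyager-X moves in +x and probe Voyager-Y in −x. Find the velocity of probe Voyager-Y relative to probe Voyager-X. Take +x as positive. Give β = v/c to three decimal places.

β_A = 0.764, β_B = -0.636.
Transform to A's frame with the inverse velocity-addition law: u' = (u − v)/(1 − uv/c²), taking u = β_B and v = β_A.
u' = (-0.636 − 0.764) / (1 − (0.764)(-0.636)) = -1.4000/1.4859 = -0.9422.

β = -0.942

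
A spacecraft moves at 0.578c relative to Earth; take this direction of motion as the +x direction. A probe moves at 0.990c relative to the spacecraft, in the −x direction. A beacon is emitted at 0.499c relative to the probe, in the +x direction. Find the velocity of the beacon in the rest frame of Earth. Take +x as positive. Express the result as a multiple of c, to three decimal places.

Apply u = (u' + v)/(1 + u'v/c²) successively, working outward toward Earth.
Start: velocity of the spacecraft relative to Earth = 0.5780c.
Compose with the probe (u' = -0.990 in the spacecraft frame): u_1 = (-0.990 + 0.578) / (1 + (-0.990)·0.578) = -0.4120/0.4278 = -0.9631.
Compose with the beacon (u' = 0.499 in the probe frame): u_2 = (0.499 + (-0.963)) / (1 + 0.499·(-0.963)) = -0.4641/0.5194 = -0.8935.

-0.894c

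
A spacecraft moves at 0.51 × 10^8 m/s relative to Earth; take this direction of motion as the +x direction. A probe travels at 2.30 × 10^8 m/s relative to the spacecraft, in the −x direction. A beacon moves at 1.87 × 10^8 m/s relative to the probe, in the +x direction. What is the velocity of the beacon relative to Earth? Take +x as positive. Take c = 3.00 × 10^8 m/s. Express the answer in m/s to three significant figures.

Apply u = (u' + v)/(1 + u'v/c²) successively, working outward toward Earth.
(Dividing each given speed by c = 3.00 × 10^8 m/s to work in units of c.)
Start: velocity of the spacecraft relative to Earth = 0.1700c.
Compose with the probe (u' = -0.767 in the spacecraft frame): u_1 = (-0.767 + 0.170) / (1 + (-0.767)·0.170) = -0.5967/0.8697 = -0.6861.
Compose with the beacon (u' = 0.623 in the probe frame): u_2 = (0.623 + (-0.686)) / (1 + 0.623·(-0.686)) = -0.0628/0.5723 = -0.1096.
So u = -0.1096 × 3.00 × 10^8 m/s.

-3.29 × 10^7 m/s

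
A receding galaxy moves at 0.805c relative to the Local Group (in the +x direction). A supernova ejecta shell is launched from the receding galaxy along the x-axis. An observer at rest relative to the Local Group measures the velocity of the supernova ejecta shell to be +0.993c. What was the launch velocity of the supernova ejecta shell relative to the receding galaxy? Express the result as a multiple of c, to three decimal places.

Invert the composition law: u' = (u − v)/(1 − uv/c²).
u' = (0.993 − 0.805) / (1 − (0.993)(0.805)) = 0.1880/0.2006 = 0.9370.

+0.937c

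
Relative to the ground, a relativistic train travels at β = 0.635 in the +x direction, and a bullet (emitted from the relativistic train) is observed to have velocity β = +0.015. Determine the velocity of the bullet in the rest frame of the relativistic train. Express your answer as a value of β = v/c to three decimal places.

Invert the composition law: u' = (u − v)/(1 − uv/c²).
u' = (0.015 − 0.635) / (1 − (0.015)(0.635)) = -0.6200/0.9905 = -0.6260.

β = -0.626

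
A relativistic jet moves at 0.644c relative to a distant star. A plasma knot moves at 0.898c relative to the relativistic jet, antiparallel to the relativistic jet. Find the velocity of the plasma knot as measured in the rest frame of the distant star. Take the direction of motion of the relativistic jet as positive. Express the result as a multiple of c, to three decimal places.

With v = 0.644 and u' = -0.898 (in units of c),
u = (u' + v)/(1 + u'v/c²):
u = (-0.898 + 0.644) / (1 + (-0.898)·0.644) = -0.2540/0.4217 = -0.6023

-0.602c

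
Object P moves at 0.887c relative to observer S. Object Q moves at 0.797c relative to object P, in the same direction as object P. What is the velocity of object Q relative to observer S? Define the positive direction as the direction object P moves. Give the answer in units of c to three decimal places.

0.987c

With v = 0.887 and u' = 0.797 (in units of c),
u = (u' + v)/(1 + u'v/c²):
u = (0.797 + 0.887) / (1 + 0.797·0.887) = 1.6840/1.7069 = 0.9866
(Galilean addition would give +1.684c, exceeding c.)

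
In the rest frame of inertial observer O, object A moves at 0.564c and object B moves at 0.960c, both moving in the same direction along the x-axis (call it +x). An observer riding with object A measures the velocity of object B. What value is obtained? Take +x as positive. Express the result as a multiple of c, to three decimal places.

β_A = 0.564, β_B = 0.960.
Transform to A's frame with the inverse velocity-addition law: u' = (u − v)/(1 − uv/c²), taking u = β_B and v = β_A.
u' = (0.960 − 0.564) / (1 − (0.564)(0.960)) = 0.3960/0.4586 = 0.8636.

+0.864c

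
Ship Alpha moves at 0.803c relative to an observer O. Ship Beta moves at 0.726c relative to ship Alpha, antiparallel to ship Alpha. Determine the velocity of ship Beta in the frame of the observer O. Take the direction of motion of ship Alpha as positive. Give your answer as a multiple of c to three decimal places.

+0.185c

With v = 0.803 and u' = -0.726 (in units of c),
u = (u' + v)/(1 + u'v/c²):
u = (-0.726 + 0.803) / (1 + (-0.726)·0.803) = 0.0770/0.4170 = 0.1846
(Galilean addition would give +0.077c.)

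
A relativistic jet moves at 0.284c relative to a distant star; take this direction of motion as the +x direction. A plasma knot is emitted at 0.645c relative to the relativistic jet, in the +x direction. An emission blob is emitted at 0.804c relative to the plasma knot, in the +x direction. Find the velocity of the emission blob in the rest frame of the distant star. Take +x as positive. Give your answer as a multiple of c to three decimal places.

0.974c

Apply u = (u' + v)/(1 + u'v/c²) successively, working outward toward the distant star.
Start: velocity of the relativistic jet relative to the distant star = 0.2840c.
Compose with the plasma knot (u' = 0.645 in the relativistic jet frame): u_1 = (0.645 + 0.284) / (1 + 0.645·0.284) = 0.9290/1.1832 = 0.7852.
Compose with the emission blob (u' = 0.804 in the plasma knot frame): u_2 = (0.804 + 0.785) / (1 + 0.804·0.785) = 1.5892/1.6313 = 0.9742.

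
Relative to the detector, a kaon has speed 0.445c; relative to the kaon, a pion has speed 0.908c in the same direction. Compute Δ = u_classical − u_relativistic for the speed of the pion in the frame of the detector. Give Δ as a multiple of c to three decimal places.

Δ = 0.389c

Galilean: u_cl = 0.908 + 0.445 = 1.3530.
Relativistic: u_rel = (0.908 + 0.445) / (1 + 0.908·0.445) = 1.3530/1.4041 = 0.9636.
Δ = 1.3530 − 0.9636 = 0.3894.
(The classical prediction exceeds c; the relativistic result does not.)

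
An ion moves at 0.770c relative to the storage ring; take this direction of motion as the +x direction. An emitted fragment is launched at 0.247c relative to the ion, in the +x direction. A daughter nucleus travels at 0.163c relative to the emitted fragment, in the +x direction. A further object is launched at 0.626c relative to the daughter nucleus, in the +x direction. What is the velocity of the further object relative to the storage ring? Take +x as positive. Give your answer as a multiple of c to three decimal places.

Apply u = (u' + v)/(1 + u'v/c²) successively, working outward toward the storage ring.
Start: velocity of the ion relative to the storage ring = 0.7700c.
Compose with the emitted fragment (u' = 0.247 in the ion frame): u_1 = (0.247 + 0.770) / (1 + 0.247·0.770) = 1.0170/1.1902 = 0.8545.
Compose with the daughter nucleus (u' = 0.163 in the emitted fragment frame): u_2 = (0.163 + 0.854) / (1 + 0.163·0.854) = 1.0175/1.1393 = 0.8931.
Compose with the further object (u' = 0.626 in the daughter nucleus frame): u_3 = (0.626 + 0.893) / (1 + 0.626·0.893) = 1.5191/1.5591 = 0.9744.

0.974c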